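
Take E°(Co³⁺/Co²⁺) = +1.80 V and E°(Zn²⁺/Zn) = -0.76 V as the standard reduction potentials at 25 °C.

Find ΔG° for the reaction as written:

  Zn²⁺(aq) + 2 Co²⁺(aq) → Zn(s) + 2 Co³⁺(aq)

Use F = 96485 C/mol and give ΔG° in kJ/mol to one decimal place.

As written, Zn²⁺/Zn is reduced (cathode) and Co³⁺/Co²⁺ is oxidised (anode), so E°cell = (-0.76) − (+1.80) = -2.56 V.
Balancing electrons gives n = 2.
ΔG° = −nFE° = −(2)(96485)(-2.56) = 494,003 J = +494.0 kJ/mol.

+494.0 kJ/mol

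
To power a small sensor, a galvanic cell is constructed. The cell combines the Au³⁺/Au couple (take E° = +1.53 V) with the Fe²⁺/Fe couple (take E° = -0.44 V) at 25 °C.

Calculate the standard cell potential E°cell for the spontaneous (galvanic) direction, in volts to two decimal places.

The Au³⁺/Au couple has the higher reduction potential, so it is the cathode; Fe²⁺/Fe is oxidised at the anode.
E°cell = E°(cathode) − E°(anode) = (+1.53) − (-0.44) = +1.97 V.

+1.97 V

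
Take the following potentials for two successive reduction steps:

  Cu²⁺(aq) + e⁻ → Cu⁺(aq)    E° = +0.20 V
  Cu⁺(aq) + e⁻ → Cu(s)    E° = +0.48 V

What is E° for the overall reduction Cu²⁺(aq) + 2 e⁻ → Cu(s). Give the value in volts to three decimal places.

Standard free energies of sequential steps add: ΔG°₃ = ΔG°₁ + ΔG°₂, so n₃E°₃ = n₁E°₁ + n₂E°₂.
E°₃ = (1×+0.20 + 1×+0.48) / 2 = (+0.680) / 2 = +0.340 V.

+0.340 V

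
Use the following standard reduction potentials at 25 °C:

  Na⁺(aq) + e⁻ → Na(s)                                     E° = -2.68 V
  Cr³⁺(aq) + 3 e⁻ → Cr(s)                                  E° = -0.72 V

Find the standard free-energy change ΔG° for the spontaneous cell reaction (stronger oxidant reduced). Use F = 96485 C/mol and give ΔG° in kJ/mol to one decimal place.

-567.3 kJ/mol

Cr³⁺/Cr (E° = -0.72 V) is the cathode; Na⁺/Na (E° = -2.68 V) is the anode, so E°cell = +1.96 V.
Balancing electrons gives n = 3 (lcm of 3 and 1).
ΔG° = −nFE° = −(3)(96485)(+1.96) = -567,332 J = -567.3 kJ/mol.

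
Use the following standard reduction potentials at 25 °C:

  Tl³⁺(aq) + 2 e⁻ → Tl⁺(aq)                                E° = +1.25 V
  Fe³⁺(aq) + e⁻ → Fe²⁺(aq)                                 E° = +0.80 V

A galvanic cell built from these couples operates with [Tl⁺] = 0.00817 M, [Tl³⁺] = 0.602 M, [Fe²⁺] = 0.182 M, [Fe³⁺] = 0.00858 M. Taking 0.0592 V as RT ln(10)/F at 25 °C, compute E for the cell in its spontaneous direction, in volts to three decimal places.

Tl³⁺/Tl⁺ is the cathode (higher E°), Fe³⁺/Fe²⁺ the anode: E°cell = +1.25 − (+0.80) = +0.45 V, n = 2.
Overall: Tl³⁺(aq) + 2 Fe²⁺(aq) → Tl⁺(aq) + 2 Fe³⁺(aq)
Q = [Tl⁺]·[Fe³⁺]^2 / ([Tl³⁺]·[Fe²⁺]^2); log Q = -4.521.
E = E° − (0.0592/n) log Q = +0.45 − (0.0592/2)(-4.521) = +0.584 V.

+0.584 V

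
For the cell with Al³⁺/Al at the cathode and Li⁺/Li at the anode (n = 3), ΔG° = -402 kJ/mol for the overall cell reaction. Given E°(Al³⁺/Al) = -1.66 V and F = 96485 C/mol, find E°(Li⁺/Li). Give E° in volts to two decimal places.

-3.05 V

E°cell = −ΔG°/(nF) = −(-402×10³)/((3)(96485)) = +1.389 V.
Since Al³⁺/Al is the cathode and Li⁺/Li the anode, E°cell = E°(Al³⁺/Al) − E°(Li⁺/Li).
So E°(Li⁺/Li) = E°(Al³⁺/Al) − E°cell = (-1.66) − (+1.389) = -3.05 V.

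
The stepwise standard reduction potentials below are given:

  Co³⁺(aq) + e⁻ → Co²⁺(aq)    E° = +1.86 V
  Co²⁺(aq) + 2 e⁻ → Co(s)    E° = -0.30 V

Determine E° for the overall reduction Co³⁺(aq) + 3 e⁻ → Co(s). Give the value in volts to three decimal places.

+0.420 V

Standard free energies of sequential steps add: ΔG°₃ = ΔG°₁ + ΔG°₂, so n₃E°₃ = n₁E°₁ + n₂E°₂.
E°₃ = (1×+1.86 + 2×-0.30) / 3 = (+1.260) / 3 = +0.420 V.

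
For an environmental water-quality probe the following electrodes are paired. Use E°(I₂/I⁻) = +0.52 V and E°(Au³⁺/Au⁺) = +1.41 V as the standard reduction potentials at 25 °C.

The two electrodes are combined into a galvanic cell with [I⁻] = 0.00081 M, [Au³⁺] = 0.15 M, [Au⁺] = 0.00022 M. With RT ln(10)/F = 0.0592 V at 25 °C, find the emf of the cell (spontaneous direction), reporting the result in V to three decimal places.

Au³⁺/Au⁺ is the cathode (higher E°), I₂/I⁻ the anode: E°cell = +1.41 − (+0.52) = +0.89 V, n = 2.
Overall: Au³⁺(aq) + 2 I⁻(aq) → Au⁺(aq) + I₂(s)
Q = [Au⁺] / ([Au³⁺]·[I⁻]^2); log Q = 3.349.
E = E° − (0.0592/n) log Q = +0.89 − (0.0592/2)(3.349) = +0.791 V.

+0.791 V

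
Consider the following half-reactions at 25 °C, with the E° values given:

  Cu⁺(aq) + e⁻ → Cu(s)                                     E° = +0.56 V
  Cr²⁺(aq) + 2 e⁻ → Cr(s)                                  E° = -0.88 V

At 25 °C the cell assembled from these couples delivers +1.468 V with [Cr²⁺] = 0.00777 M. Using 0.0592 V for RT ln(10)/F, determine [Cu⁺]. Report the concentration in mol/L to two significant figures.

0.26 M

Cu⁺/Cu is the cathode, Cr²⁺/Cr the anode: E°cell = +1.44 V, n = 2.
Overall reaction: 2 Cu⁺(aq) + Cr(s) → 2 Cu(s) + Cr²⁺(aq); Q = [Cr²⁺]^1/[Cu⁺]^2.
From E = E° − (0.0592/n) log Q: log Q = (E° − E)·n/0.0592 = (+1.44 − (+1.468))·2/0.0592 = -0.9459.
So 2·log[Cu⁺] = 1·log(0.00777) − log Q = -2.1096 − (-0.9459) = -1.1637; log[Cu⁺] = -1.1637 / 2 = -0.5818; [Cu⁺] = 10^(-0.5818) ≈ 0.26 M.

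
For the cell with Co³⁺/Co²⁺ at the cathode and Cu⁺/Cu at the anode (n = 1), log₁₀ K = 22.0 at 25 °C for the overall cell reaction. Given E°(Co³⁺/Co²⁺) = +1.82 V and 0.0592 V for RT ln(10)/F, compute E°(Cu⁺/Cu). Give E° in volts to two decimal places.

E°cell = (0.0592/n)·log K = (0.0592/1)(22.0) = +1.302 V.
Since Co³⁺/Co²⁺ is the cathode and Cu⁺/Cu the anode, E°cell = E°(Co³⁺/Co²⁺) − E°(Cu⁺/Cu).
So E°(Cu⁺/Cu) = E°(Co³⁺/Co²⁺) − E°cell = (+1.82) − (+1.302) = +0.52 V.

+0.52 V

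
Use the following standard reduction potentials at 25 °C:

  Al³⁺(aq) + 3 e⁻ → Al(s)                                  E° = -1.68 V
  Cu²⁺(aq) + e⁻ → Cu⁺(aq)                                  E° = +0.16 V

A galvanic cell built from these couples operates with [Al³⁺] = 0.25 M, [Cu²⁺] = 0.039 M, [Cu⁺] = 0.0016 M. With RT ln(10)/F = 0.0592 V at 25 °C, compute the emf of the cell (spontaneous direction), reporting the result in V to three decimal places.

+1.934 V

Cu²⁺/Cu⁺ is the cathode (higher E°), Al³⁺/Al the anode: E°cell = +0.16 − (-1.68) = +1.84 V, n = 3.
Overall: 3 Cu²⁺(aq) + Al(s) → 3 Cu⁺(aq) + Al³⁺(aq)
Q = [Cu⁺]^3·[Al³⁺] / ([Cu²⁺]^3); log Q = -4.763.
E = E° − (0.0592/n) log Q = +1.84 − (0.0592/3)(-4.763) = +1.934 V.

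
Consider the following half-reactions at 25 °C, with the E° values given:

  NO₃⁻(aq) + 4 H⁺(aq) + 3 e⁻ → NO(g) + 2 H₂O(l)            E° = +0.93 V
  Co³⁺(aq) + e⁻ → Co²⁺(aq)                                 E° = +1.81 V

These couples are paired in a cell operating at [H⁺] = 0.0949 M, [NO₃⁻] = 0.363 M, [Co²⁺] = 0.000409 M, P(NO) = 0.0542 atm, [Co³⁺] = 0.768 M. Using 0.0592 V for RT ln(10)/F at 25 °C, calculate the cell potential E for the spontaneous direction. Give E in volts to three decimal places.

Co³⁺/Co²⁺ is the cathode (higher E°), NO₃⁻/NO the anode: E°cell = +1.81 − (+0.93) = +0.88 V, n = 3.
Overall: 3 Co³⁺(aq) + NO(g) + 2 H₂O(l) → 3 Co²⁺(aq) + NO₃⁻(aq) + 4 H⁺(aq)
Q = [Co²⁺]^3·[NO₃⁻]·[H⁺]^4 / ([Co³⁺]^3·P(NO)); log Q = -13.086.
E = E° − (0.0592/n) log Q = +0.88 − (0.0592/3)(-13.086) = +1.138 V.

+1.138 V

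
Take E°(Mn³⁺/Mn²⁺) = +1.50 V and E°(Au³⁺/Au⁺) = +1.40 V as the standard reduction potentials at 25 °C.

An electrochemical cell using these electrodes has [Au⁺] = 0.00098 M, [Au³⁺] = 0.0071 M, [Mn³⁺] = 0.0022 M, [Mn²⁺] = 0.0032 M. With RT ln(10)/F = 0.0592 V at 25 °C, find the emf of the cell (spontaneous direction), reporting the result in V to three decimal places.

+0.065 V

Mn³⁺/Mn²⁺ is the cathode (higher E°), Au³⁺/Au⁺ the anode: E°cell = +1.50 − (+1.40) = +0.10 V, n = 2.
Overall: 2 Mn³⁺(aq) + Au⁺(aq) → 2 Mn²⁺(aq) + Au³⁺(aq)
Q = [Mn²⁺]^2·[Au³⁺] / ([Mn³⁺]^2·[Au⁺]); log Q = 1.185.
E = E° − (0.0592/n) log Q = +0.10 − (0.0592/2)(1.185) = +0.065 V.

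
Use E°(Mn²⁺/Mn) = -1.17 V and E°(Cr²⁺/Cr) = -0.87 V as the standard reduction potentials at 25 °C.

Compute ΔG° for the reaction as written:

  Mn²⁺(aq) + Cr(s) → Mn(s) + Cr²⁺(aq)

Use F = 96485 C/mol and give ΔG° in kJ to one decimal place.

As written, Mn²⁺/Mn is reduced (cathode) and Cr²⁺/Cr is oxidised (anode), so E°cell = (-1.17) − (-0.87) = -0.30 V.
Balancing electrons gives n = 2.
ΔG° = −nFE° = −(2)(96485)(-0.30) = 57,891 J = +57.9 kJ.

+57.9 kJ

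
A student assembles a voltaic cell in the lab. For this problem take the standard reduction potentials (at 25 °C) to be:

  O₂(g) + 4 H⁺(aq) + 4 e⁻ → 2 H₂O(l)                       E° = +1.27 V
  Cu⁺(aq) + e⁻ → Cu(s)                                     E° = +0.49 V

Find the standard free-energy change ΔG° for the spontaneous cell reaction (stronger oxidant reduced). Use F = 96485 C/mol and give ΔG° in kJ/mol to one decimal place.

O₂/H₂O (E° = +1.27 V) is the cathode; Cu⁺/Cu (E° = +0.49 V) is the anode, so E°cell = +0.78 V.
Balancing electrons gives n = 4 (lcm of 4 and 1).
ΔG° = −nFE° = −(4)(96485)(+0.78) = -301,033 J = -301.0 kJ/mol.

-301.0 kJ/mol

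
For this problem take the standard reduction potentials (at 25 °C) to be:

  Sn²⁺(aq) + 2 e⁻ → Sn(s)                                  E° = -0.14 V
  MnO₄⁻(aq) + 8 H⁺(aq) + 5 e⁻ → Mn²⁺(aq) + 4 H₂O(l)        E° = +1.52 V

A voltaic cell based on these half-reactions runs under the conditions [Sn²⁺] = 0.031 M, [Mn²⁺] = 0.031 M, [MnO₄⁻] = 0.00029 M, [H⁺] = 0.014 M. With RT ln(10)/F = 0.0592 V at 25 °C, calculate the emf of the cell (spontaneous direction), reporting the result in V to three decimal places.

MnO₄⁻/Mn²⁺ is the cathode (higher E°), Sn²⁺/Sn the anode: E°cell = +1.52 − (-0.14) = +1.66 V, n = 10.
Overall: 2 MnO₄⁻(aq) + 16 H⁺(aq) + 5 Sn(s) → 2 Mn²⁺(aq) + 8 H₂O(l) + 5 Sn²⁺(aq)
Q = [Mn²⁺]^2·[Sn²⁺]^5 / ([MnO₄⁻]^2·[H⁺]^16); log Q = 26.177.
E = E° − (0.0592/n) log Q = +1.66 − (0.0592/10)(26.177) = +1.505 V.

+1.505 V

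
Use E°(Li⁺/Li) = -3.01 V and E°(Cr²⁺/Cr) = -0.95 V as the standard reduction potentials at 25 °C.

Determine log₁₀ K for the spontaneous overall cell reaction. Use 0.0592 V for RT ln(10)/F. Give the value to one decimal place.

69.6

Cathode: Cr²⁺/Cr; anode: Li⁺/Li. E°cell = +2.06 V, n = 2.
log K = nE°cell / 0.0592 = (2)(+2.06) / 0.0592 = 69.6.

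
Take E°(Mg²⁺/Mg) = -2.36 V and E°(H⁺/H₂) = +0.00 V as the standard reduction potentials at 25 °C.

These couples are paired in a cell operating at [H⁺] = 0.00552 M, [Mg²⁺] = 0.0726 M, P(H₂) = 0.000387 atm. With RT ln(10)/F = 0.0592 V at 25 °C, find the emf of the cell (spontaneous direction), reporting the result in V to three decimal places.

H⁺/H₂ is the cathode (higher E°), Mg²⁺/Mg the anode: E°cell = +0.00 − (-2.36) = +2.36 V, n = 2.
Overall: 2 H⁺(aq) + Mg(s) → H₂(g) + Mg²⁺(aq)
Q = P(H₂)·[Mg²⁺] / ([H⁺]^2); log Q = -0.035.
E = E° − (0.0592/n) log Q = +2.36 − (0.0592/2)(-0.035) = +2.361 V.

+2.361 V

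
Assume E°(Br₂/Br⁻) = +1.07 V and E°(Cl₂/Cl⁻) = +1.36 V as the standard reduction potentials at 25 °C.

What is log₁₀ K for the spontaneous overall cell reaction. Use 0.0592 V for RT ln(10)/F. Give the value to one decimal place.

9.8

Cathode: Cl₂/Cl⁻; anode: Br₂/Br⁻. E°cell = +0.29 V, n = 2.
log K = nE°cell / 0.0592 = (2)(+0.29) / 0.0592 = 9.8.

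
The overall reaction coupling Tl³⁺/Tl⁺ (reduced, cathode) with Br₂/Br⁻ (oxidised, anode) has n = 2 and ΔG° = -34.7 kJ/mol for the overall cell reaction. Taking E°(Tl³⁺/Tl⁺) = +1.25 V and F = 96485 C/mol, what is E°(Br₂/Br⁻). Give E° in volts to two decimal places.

+1.07 V

E°cell = −ΔG°/(nF) = −(-34.7×10³)/((2)(96485)) = +0.180 V.
Since Tl³⁺/Tl⁺ is the cathode and Br₂/Br⁻ the anode, E°cell = E°(Tl³⁺/Tl⁺) − E°(Br₂/Br⁻).
So E°(Br₂/Br⁻) = E°(Tl³⁺/Tl⁺) − E°cell = (+1.25) − (+0.180) = +1.07 V.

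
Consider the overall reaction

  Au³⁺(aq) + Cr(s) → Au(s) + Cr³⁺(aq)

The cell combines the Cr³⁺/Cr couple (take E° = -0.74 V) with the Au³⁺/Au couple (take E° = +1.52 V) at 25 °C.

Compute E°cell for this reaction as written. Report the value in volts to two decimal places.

+2.26 V

The Au³⁺/Au couple has the higher reduction potential, so it is the cathode; Cr³⁺/Cr is oxidised at the anode.
E°cell = E°(cathode) − E°(anode) = (+1.52) − (-0.74) = +2.26 V.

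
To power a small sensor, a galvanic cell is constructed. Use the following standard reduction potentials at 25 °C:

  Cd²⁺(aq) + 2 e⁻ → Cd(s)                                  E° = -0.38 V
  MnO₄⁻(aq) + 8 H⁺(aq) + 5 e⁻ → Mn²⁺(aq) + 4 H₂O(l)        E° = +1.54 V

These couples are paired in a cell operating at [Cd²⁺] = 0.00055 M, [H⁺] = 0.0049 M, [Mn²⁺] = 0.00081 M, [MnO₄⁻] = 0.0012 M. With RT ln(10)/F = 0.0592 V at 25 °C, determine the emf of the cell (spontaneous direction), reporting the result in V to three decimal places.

MnO₄⁻/Mn²⁺ is the cathode (higher E°), Cd²⁺/Cd the anode: E°cell = +1.54 − (-0.38) = +1.92 V, n = 10.
Overall: 2 MnO₄⁻(aq) + 16 H⁺(aq) + 5 Cd(s) → 2 Mn²⁺(aq) + 8 H₂O(l) + 5 Cd²⁺(aq)
Q = [Mn²⁺]^2·[Cd²⁺]^5 / ([MnO₄⁻]^2·[H⁺]^16); log Q = 20.317.
E = E° − (0.0592/n) log Q = +1.92 − (0.0592/10)(20.317) = +1.800 V.

+1.800 V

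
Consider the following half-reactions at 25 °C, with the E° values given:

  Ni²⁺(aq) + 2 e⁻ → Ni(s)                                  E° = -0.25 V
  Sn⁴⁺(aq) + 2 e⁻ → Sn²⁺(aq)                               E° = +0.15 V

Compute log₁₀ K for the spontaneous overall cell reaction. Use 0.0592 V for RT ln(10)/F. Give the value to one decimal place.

13.5

Cathode: Sn⁴⁺/Sn²⁺; anode: Ni²⁺/Ni. E°cell = +0.40 V, n = 2.
log K = nE°cell / 0.0592 = (2)(+0.40) / 0.0592 = 13.5.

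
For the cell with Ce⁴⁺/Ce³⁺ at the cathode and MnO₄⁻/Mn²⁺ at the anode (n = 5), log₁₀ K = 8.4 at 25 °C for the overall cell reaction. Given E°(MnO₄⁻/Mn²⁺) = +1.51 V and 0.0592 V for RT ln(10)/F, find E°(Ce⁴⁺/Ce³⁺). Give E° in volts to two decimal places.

E°cell = (0.0592/n)·log K = (0.0592/5)(8.4) = +0.099 V.
Since Ce⁴⁺/Ce³⁺ is the cathode and MnO₄⁻/Mn²⁺ the anode, E°cell = E°(Ce⁴⁺/Ce³⁺) − E°(MnO₄⁻/Mn²⁺).
So E°(Ce⁴⁺/Ce³⁺) = E°cell + E°(MnO₄⁻/Mn²⁺) = +0.099 + (+1.51) = +1.61 V.

+1.61 V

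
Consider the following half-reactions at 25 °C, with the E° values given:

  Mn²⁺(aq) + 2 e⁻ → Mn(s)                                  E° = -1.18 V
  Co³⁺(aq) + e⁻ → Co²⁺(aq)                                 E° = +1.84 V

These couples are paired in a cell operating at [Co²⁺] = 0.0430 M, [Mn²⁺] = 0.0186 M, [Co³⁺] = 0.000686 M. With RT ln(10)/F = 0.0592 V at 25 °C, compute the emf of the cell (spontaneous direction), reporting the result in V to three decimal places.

Co³⁺/Co²⁺ is the cathode (higher E°), Mn²⁺/Mn the anode: E°cell = +1.84 − (-1.18) = +3.02 V, n = 2.
Overall: 2 Co³⁺(aq) + Mn(s) → 2 Co²⁺(aq) + Mn²⁺(aq)
Q = [Co²⁺]^2·[Mn²⁺] / ([Co³⁺]^2); log Q = 1.864.
E = E° − (0.0592/n) log Q = +3.02 − (0.0592/2)(1.864) = +2.965 V.

+2.965 V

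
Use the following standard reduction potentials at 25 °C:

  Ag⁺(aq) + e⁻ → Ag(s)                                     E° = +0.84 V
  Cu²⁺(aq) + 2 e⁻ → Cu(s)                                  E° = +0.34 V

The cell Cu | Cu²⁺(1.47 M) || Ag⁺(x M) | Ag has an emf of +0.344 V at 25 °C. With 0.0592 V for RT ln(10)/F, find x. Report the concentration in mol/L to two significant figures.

Ag⁺/Ag is the cathode, Cu²⁺/Cu the anode: E°cell = +0.50 V, n = 2.
Overall reaction: 2 Ag⁺(aq) + Cu(s) → 2 Ag(s) + Cu²⁺(aq); Q = [Cu²⁺]^1/[Ag⁺]^2.
From E = E° − (0.0592/n) log Q: log Q = (E° − E)·n/0.0592 = (+0.50 − (+0.344))·2/0.0592 = 5.2703.
So 2·log[Ag⁺] = 1·log(1.47) − log Q = 0.1673 − (5.2703) = -5.1030; log[Ag⁺] = -5.1030 / 2 = -2.5515; [Ag⁺] = 10^(-2.5515) ≈ 0.0028 M.

0.0028 M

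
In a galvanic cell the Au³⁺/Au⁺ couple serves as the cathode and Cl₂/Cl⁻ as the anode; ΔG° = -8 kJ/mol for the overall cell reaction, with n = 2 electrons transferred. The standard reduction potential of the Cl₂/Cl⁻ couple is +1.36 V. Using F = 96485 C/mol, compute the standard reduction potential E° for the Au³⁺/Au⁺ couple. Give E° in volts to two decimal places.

+1.40 V

E°cell = −ΔG°/(nF) = −(-8×10³)/((2)(96485)) = +0.041 V.
Since Au³⁺/Au⁺ is the cathode and Cl₂/Cl⁻ the anode, E°cell = E°(Au³⁺/Au⁺) − E°(Cl₂/Cl⁻).
So E°(Au³⁺/Au⁺) = E°cell + E°(Cl₂/Cl⁻) = +0.041 + (+1.36) = +1.40 V.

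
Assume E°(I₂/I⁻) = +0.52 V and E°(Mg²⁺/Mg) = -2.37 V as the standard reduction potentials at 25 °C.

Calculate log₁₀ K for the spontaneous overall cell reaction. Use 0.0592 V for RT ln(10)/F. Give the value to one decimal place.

Cathode: I₂/I⁻; anode: Mg²⁺/Mg. E°cell = +2.89 V, n = 2.
log K = nE°cell / 0.0592 = (2)(+2.89) / 0.0592 = 97.6.

97.6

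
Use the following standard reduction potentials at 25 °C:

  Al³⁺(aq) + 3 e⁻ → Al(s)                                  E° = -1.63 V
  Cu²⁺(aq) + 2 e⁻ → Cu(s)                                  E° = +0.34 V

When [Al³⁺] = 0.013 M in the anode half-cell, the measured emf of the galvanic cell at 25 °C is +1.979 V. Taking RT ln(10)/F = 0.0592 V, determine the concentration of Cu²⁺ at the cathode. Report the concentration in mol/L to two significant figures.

Cu²⁺/Cu is the cathode, Al³⁺/Al the anode: E°cell = +1.97 V, n = 6.
Overall reaction: 3 Cu²⁺(aq) + 2 Al(s) → 3 Cu(s) + 2 Al³⁺(aq); Q = [Al³⁺]^2/[Cu²⁺]^3.
From E = E° − (0.0592/n) log Q: log Q = (E° − E)·n/0.0592 = (+1.97 − (+1.979))·6/0.0592 = -0.9122.
So 3·log[Cu²⁺] = 2·log(0.013) − log Q = -3.7721 − (-0.9122) = -2.8599; log[Cu²⁺] = -2.8599 / 3 = -0.9533; [Cu²⁺] = 10^(-0.9533) ≈ 0.11 M.

0.11 M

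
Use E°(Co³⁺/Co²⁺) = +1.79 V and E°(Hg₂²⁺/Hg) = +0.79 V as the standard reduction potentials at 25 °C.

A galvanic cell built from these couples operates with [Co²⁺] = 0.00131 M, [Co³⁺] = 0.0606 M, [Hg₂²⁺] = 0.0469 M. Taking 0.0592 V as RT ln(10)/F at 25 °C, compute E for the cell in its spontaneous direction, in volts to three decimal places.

Co³⁺/Co²⁺ is the cathode (higher E°), Hg₂²⁺/Hg the anode: E°cell = +1.79 − (+0.79) = +1.00 V, n = 2.
Overall: 2 Co³⁺(aq) + 2 Hg(l) → 2 Co²⁺(aq) + Hg₂²⁺(aq)
Q = [Co²⁺]^2·[Hg₂²⁺] / ([Co³⁺]^2); log Q = -4.659.
E = E° − (0.0592/n) log Q = +1.00 − (0.0592/2)(-4.659) = +1.138 V.

+1.138 V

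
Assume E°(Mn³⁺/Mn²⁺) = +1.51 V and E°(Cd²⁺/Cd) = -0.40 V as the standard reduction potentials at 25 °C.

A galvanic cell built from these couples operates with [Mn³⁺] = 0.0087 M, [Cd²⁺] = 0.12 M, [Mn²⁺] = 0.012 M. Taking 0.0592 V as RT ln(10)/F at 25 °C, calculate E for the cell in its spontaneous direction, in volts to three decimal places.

Mn³⁺/Mn²⁺ is the cathode (higher E°), Cd²⁺/Cd the anode: E°cell = +1.51 − (-0.40) = +1.91 V, n = 2.
Overall: 2 Mn³⁺(aq) + Cd(s) → 2 Mn²⁺(aq) + Cd²⁺(aq)
Q = [Mn²⁺]^2·[Cd²⁺] / ([Mn³⁺]^2); log Q = -0.641.
E = E° − (0.0592/n) log Q = +1.91 − (0.0592/2)(-0.641) = +1.929 V.

+1.929 V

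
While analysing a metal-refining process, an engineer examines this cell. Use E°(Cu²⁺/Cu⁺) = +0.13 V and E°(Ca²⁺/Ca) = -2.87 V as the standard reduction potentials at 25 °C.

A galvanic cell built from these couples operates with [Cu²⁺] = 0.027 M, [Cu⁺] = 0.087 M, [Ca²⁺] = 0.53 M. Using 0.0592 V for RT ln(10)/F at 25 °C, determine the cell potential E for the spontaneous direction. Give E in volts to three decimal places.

Cu²⁺/Cu⁺ is the cathode (higher E°), Ca²⁺/Ca the anode: E°cell = +0.13 − (-2.87) = +3.00 V, n = 2.
Overall: 2 Cu²⁺(aq) + Ca(s) → 2 Cu⁺(aq) + Ca²⁺(aq)
Q = [Cu⁺]^2·[Ca²⁺] / ([Cu²⁺]^2); log Q = 0.741.
E = E° − (0.0592/n) log Q = +3.00 − (0.0592/2)(0.741) = +2.978 V.

+2.978 V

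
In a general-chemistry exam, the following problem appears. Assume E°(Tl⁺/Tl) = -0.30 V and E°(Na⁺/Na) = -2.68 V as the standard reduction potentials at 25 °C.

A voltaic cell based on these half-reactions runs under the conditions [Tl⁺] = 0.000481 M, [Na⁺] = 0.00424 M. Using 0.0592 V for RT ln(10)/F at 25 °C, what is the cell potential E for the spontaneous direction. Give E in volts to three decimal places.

+2.324 V

Tl⁺/Tl is the cathode (higher E°), Na⁺/Na the anode: E°cell = -0.30 − (-2.68) = +2.38 V, n = 1.
Overall: Tl⁺(aq) + Na(s) → Tl(s) + Na⁺(aq)
Q = [Na⁺] / ([Tl⁺]); log Q = 0.945.
E = E° − (0.0592/n) log Q = +2.38 − (0.0592/1)(0.945) = +2.324 V.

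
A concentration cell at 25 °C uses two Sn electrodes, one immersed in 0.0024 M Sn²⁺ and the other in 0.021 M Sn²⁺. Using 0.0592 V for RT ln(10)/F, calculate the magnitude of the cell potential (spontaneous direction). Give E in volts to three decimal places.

+0.028 V

For a concentration cell E°cell = 0. The 0.021 M side is the cathode (reduction is favoured where [Sn²⁺] is higher).
With n = 2, E = −(0.0592/2) log([Sn²⁺]ₐₙ/[Sn²⁺]꜀ₐₜ) = −(0.0592/2) log(0.0024/0.021) = −(0.0592/2)(-0.942) = +0.028 V.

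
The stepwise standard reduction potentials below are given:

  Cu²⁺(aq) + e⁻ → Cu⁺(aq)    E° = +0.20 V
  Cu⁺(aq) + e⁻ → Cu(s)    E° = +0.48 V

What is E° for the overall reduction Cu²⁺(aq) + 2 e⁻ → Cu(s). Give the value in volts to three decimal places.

+0.340 V

Standard free energies of sequential steps add: ΔG°₃ = ΔG°₁ + ΔG°₂, so n₃E°₃ = n₁E°₁ + n₂E°₂.
E°₃ = (1×+0.20 + 1×+0.48) / 2 = (+0.680) / 2 = +0.340 V.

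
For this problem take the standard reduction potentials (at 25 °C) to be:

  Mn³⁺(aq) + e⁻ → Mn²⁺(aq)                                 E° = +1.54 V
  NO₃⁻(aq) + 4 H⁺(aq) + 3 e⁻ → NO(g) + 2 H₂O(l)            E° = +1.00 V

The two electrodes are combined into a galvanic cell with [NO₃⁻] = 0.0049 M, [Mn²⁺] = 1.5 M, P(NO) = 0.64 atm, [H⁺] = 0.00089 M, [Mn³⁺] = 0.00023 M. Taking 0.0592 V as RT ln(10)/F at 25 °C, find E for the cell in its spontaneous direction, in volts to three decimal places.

+0.597 V

Mn³⁺/Mn²⁺ is the cathode (higher E°), NO₃⁻/NO the anode: E°cell = +1.54 − (+1.00) = +0.54 V, n = 3.
Overall: 3 Mn³⁺(aq) + NO(g) + 2 H₂O(l) → 3 Mn²⁺(aq) + NO₃⁻(aq) + 4 H⁺(aq)
Q = [Mn²⁺]^3·[NO₃⁻]·[H⁺]^4 / ([Mn³⁺]^3·P(NO)); log Q = -2.875.
E = E° − (0.0592/n) log Q = +0.54 − (0.0592/3)(-2.875) = +0.597 V.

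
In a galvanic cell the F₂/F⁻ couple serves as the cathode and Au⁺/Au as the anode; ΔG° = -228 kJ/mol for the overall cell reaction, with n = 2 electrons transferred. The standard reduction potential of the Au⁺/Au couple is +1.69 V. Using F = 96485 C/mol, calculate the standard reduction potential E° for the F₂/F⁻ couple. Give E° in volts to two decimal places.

+2.87 V

E°cell = −ΔG°/(nF) = −(-228×10³)/((2)(96485)) = +1.182 V.
Since F₂/F⁻ is the cathode and Au⁺/Au the anode, E°cell = E°(F₂/F⁻) − E°(Au⁺/Au).
So E°(F₂/F⁻) = E°cell + E°(Au⁺/Au) = +1.182 + (+1.69) = +2.87 V.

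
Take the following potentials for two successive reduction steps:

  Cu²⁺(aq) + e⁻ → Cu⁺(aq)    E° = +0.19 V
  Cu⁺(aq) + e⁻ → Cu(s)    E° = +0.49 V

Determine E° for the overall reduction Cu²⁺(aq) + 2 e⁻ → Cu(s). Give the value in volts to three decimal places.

+0.340 V

Standard free energies of sequential steps add: ΔG°₃ = ΔG°₁ + ΔG°₂, so n₃E°₃ = n₁E°₁ + n₂E°₂.
E°₃ = (1×+0.19 + 1×+0.49) / 2 = (+0.680) / 2 = +0.340 V.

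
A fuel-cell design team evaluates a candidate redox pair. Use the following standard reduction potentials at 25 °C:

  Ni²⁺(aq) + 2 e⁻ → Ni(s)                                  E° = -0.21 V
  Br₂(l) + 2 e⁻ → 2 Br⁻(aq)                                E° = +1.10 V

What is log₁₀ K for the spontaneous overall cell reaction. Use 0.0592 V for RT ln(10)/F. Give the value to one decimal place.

44.3

Cathode: Br₂/Br⁻; anode: Ni²⁺/Ni. E°cell = +1.31 V, n = 2.
log K = nE°cell / 0.0592 = (2)(+1.31) / 0.0592 = 44.3.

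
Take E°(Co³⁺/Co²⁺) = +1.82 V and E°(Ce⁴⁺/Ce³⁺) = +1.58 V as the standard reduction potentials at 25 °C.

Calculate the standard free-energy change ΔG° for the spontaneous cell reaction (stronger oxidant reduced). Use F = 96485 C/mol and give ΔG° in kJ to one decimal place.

Co³⁺/Co²⁺ (E° = +1.82 V) is the cathode; Ce⁴⁺/Ce³⁺ (E° = +1.58 V) is the anode, so E°cell = +0.24 V.
Balancing electrons gives n = 1 (lcm of 1 and 1).
ΔG° = −nFE° = −(1)(96485)(+0.24) = -23,156 J = -23.2 kJ.

-23.2 kJ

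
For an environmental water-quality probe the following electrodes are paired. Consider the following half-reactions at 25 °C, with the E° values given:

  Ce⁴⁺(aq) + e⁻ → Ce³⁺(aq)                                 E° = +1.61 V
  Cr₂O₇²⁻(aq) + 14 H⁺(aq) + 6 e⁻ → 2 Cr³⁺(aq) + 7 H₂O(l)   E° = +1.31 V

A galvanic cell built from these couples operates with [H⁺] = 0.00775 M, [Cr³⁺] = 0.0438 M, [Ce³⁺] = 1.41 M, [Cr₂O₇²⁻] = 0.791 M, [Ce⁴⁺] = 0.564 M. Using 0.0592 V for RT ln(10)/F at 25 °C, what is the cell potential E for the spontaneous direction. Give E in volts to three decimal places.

+0.542 V

Ce⁴⁺/Ce³⁺ is the cathode (higher E°), Cr₂O₇²⁻/Cr³⁺ the anode: E°cell = +1.61 − (+1.31) = +0.30 V, n = 6.
Overall: 6 Ce⁴⁺(aq) + 2 Cr³⁺(aq) + 7 H₂O(l) → 6 Ce³⁺(aq) + Cr₂O₇²⁻(aq) + 14 H⁺(aq)
Q = [Ce³⁺]^6·[Cr₂O₇²⁻]·[H⁺]^14 / ([Ce⁴⁺]^6·[Cr³⁺]^2); log Q = -24.547.
E = E° − (0.0592/n) log Q = +0.30 − (0.0592/6)(-24.547) = +0.542 V.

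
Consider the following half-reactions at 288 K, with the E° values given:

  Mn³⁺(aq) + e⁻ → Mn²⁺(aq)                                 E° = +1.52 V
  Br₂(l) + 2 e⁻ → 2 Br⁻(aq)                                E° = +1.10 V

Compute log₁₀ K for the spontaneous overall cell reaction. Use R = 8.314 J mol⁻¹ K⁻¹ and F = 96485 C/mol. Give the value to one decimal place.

14.7

Cathode: Mn³⁺/Mn²⁺; anode: Br₂/Br⁻. E°cell = (+1.52) − (+1.10) = +0.42 V, with n = 2.
ΔG° = −nFE° = −RT ln K, so ln K = nFE°/(RT) = (2)(96485)(+0.42) / ((8.314)(288)) = 33.848.
log₁₀ K = 33.848 / ln 10 = 14.7.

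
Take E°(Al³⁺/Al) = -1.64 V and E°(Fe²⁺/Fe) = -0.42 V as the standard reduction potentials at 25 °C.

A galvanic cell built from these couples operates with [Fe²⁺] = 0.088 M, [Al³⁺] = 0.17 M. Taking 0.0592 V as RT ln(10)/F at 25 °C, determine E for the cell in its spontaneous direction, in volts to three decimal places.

+1.204 V

Fe²⁺/Fe is the cathode (higher E°), Al³⁺/Al the anode: E°cell = -0.42 − (-1.64) = +1.22 V, n = 6.
Overall: 3 Fe²⁺(aq) + 2 Al(s) → 3 Fe(s) + 2 Al³⁺(aq)
Q = [Al³⁺]^2 / ([Fe²⁺]^3); log Q = 1.627.
E = E° − (0.0592/n) log Q = +1.22 − (0.0592/6)(1.627) = +1.204 V.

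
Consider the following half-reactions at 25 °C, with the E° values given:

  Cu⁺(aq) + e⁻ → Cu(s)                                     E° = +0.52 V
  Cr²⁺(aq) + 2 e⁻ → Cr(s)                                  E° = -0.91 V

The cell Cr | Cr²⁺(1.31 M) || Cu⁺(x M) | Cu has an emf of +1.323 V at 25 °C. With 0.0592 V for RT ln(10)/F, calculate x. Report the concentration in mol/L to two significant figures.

0.018 M

Cu⁺/Cu is the cathode, Cr²⁺/Cr the anode: E°cell = +1.43 V, n = 2.
Overall reaction: 2 Cu⁺(aq) + Cr(s) → 2 Cu(s) + Cr²⁺(aq); Q = [Cr²⁺]^1/[Cu⁺]^2.
From E = E° − (0.0592/n) log Q: log Q = (E° − E)·n/0.0592 = (+1.43 − (+1.323))·2/0.0592 = 3.6149.
So 2·log[Cu⁺] = 1·log(1.31) − log Q = 0.1173 − (3.6149) = -3.4976; log[Cu⁺] = -3.4976 / 2 = -1.7488; [Cu⁺] = 10^(-1.7488) ≈ 0.018 M.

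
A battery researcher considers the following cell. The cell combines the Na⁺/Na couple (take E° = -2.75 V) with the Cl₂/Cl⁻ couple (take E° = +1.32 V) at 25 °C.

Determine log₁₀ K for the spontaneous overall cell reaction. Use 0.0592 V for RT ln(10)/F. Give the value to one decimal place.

Cathode: Cl₂/Cl⁻; anode: Na⁺/Na. E°cell = +4.07 V, n = 2.
log K = nE°cell / 0.0592 = (2)(+4.07) / 0.0592 = 137.5.

137.5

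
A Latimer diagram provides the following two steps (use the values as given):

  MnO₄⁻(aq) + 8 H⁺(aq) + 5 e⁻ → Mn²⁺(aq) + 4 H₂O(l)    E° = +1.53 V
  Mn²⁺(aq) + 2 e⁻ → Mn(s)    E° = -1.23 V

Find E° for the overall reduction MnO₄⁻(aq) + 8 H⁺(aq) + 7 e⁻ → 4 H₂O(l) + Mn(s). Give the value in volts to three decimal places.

+0.741 V

Standard free energies of sequential steps add: ΔG°₃ = ΔG°₁ + ΔG°₂, so n₃E°₃ = n₁E°₁ + n₂E°₂.
E°₃ = (5×+1.53 + 2×-1.23) / 7 = (+5.190) / 7 = +0.741 V.
Simply averaging or adding the two E° values would be wrong; the electron-weighted sum is required.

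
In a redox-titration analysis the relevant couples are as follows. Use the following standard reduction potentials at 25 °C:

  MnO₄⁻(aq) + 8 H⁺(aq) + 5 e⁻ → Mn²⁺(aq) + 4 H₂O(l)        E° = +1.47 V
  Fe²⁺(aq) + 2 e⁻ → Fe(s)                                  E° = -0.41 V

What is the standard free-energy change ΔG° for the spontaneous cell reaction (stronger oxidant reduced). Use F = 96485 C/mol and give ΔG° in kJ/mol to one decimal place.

-1813.9 kJ/mol

MnO₄⁻/Mn²⁺ (E° = +1.47 V) is the cathode; Fe²⁺/Fe (E° = -0.41 V) is the anode, so E°cell = +1.88 V.
Balancing electrons gives n = 10 (lcm of 5 and 2).
ΔG° = −nFE° = −(10)(96485)(+1.88) = -1,813,918 J = -1813.9 kJ/mol.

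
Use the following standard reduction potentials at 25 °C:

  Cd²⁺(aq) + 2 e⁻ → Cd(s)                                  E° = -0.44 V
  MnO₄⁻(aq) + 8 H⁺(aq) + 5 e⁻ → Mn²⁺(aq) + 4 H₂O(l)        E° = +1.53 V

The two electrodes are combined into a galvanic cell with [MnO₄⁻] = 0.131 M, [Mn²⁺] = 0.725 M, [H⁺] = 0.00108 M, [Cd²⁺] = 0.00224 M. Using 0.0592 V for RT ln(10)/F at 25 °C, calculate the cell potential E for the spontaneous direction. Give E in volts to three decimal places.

+1.759 V

MnO₄⁻/Mn²⁺ is the cathode (higher E°), Cd²⁺/Cd the anode: E°cell = +1.53 − (-0.44) = +1.97 V, n = 10.
Overall: 2 MnO₄⁻(aq) + 16 H⁺(aq) + 5 Cd(s) → 2 Mn²⁺(aq) + 8 H₂O(l) + 5 Cd²⁺(aq)
Q = [Mn²⁺]^2·[Cd²⁺]^5 / ([MnO₄⁻]^2·[H⁺]^16); log Q = 35.703.
E = E° − (0.0592/n) log Q = +1.97 − (0.0592/10)(35.703) = +1.759 V.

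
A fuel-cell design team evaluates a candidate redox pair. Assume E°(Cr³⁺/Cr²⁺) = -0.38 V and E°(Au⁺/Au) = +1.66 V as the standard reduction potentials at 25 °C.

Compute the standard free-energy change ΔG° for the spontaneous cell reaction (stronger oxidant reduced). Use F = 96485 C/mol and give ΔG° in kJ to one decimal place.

-196.8 kJ

Au⁺/Au (E° = +1.66 V) is the cathode; Cr³⁺/Cr²⁺ (E° = -0.38 V) is the anode, so E°cell = +2.04 V.
Balancing electrons gives n = 1 (lcm of 1 and 1).
ΔG° = −nFE° = −(1)(96485)(+2.04) = -196,829 J = -196.8 kJ.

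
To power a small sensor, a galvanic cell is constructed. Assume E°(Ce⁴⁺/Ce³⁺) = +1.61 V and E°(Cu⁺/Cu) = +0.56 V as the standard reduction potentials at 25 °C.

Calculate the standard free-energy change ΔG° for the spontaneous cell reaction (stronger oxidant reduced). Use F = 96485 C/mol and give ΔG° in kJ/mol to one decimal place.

Ce⁴⁺/Ce³⁺ (E° = +1.61 V) is the cathode; Cu⁺/Cu (E° = +0.56 V) is the anode, so E°cell = +1.05 V.
Balancing electrons gives n = 1 (lcm of 1 and 1).
ΔG° = −nFE° = −(1)(96485)(+1.05) = -101,309 J = -101.3 kJ/mol.

-101.3 kJ/mol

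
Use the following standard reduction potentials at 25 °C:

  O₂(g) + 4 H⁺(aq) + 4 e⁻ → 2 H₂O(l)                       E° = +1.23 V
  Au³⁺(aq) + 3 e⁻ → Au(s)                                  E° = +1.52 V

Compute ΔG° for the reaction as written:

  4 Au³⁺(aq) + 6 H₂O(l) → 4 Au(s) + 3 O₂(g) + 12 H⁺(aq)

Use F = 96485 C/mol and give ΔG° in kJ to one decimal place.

As written, Au³⁺/Au is reduced (cathode) and O₂/H₂O is oxidised (anode), so E°cell = (+1.52) − (+1.23) = +0.29 V.
Balancing electrons gives n = 12.
ΔG° = −nFE° = −(12)(96485)(+0.29) = -335,768 J = -335.8 kJ.

-335.8 kJ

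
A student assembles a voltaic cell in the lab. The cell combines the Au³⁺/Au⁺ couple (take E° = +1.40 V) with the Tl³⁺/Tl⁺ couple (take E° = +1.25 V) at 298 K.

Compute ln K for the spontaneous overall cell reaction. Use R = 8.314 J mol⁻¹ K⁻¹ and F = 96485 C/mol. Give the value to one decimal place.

11.7

Cathode: Au³⁺/Au⁺; anode: Tl³⁺/Tl⁺. E°cell = (+1.40) − (+1.25) = +0.15 V, with n = 2.
ΔG° = −nFE° = −RT ln K, so ln K = nFE°/(RT) = (2)(96485)(+0.15) / ((8.314)(298)) = 11.683.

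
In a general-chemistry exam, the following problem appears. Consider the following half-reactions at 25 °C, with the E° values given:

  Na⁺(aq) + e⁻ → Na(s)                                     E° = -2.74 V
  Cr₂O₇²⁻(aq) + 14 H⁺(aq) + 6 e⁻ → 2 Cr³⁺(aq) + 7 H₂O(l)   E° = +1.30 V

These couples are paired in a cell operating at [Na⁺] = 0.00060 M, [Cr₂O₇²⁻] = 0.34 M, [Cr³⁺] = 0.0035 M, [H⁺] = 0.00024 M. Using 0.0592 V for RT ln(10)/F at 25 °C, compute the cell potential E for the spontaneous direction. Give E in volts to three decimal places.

+3.775 V

Cr₂O₇²⁻/Cr³⁺ is the cathode (higher E°), Na⁺/Na the anode: E°cell = +1.30 − (-2.74) = +4.04 V, n = 6.
Overall: Cr₂O₇²⁻(aq) + 14 H⁺(aq) + 6 Na(s) → 2 Cr³⁺(aq) + 7 H₂O(l) + 6 Na⁺(aq)
Q = [Cr³⁺]^2·[Na⁺]^6 / ([Cr₂O₇²⁻]·[H⁺]^14); log Q = 26.903.
E = E° − (0.0592/n) log Q = +4.04 − (0.0592/6)(26.903) = +3.775 V.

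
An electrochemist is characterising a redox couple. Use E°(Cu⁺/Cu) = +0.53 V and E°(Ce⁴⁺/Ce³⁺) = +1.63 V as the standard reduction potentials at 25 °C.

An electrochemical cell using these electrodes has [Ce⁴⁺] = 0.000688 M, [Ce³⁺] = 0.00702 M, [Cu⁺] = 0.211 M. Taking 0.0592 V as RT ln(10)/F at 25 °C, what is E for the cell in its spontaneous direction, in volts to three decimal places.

Ce⁴⁺/Ce³⁺ is the cathode (higher E°), Cu⁺/Cu the anode: E°cell = +1.63 − (+0.53) = +1.10 V, n = 1.
Overall: Ce⁴⁺(aq) + Cu(s) → Ce³⁺(aq) + Cu⁺(aq)
Q = [Ce³⁺]·[Cu⁺] / ([Ce⁴⁺]); log Q = 0.333.
E = E° − (0.0592/n) log Q = +1.10 − (0.0592/1)(0.333) = +1.080 V.

+1.080 V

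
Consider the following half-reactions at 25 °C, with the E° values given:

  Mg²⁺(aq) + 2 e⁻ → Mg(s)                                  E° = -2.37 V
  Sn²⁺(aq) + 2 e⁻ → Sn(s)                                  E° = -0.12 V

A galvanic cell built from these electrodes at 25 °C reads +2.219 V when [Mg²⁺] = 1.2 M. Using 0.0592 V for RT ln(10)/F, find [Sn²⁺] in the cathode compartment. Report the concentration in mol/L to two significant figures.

Sn²⁺/Sn is the cathode, Mg²⁺/Mg the anode: E°cell = +2.25 V, n = 2.
Overall reaction: Sn²⁺(aq) + Mg(s) → Sn(s) + Mg²⁺(aq); Q = [Mg²⁺]^1/[Sn²⁺]^1.
From E = E° − (0.0592/n) log Q: log Q = (E° − E)·n/0.0592 = (+2.25 − (+2.219))·2/0.0592 = 1.0473.
So 1·log[Sn²⁺] = 1·log(1.2) − log Q = 0.0792 − (1.0473) = -0.9681; [Sn²⁺] = 10^(-0.9681) ≈ 0.11 M.

0.11 M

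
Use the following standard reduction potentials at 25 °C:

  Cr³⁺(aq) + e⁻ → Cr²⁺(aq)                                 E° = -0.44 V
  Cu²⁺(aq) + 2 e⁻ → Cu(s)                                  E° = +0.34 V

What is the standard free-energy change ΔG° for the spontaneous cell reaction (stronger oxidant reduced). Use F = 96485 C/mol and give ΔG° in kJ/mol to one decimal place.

-150.5 kJ/mol

Cu²⁺/Cu (E° = +0.34 V) is the cathode; Cr³⁺/Cr²⁺ (E° = -0.44 V) is the anode, so E°cell = +0.78 V.
Balancing electrons gives n = 2 (lcm of 2 and 1).
ΔG° = −nFE° = −(2)(96485)(+0.78) = -150,517 J = -150.5 kJ/mol.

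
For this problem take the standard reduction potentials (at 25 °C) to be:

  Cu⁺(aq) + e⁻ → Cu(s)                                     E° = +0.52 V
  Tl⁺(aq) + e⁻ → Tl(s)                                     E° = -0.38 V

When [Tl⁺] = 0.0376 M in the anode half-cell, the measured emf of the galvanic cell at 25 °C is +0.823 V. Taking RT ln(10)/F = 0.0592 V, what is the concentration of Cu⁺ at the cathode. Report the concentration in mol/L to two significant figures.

Cu⁺/Cu is the cathode, Tl⁺/Tl the anode: E°cell = +0.90 V, n = 1.
Overall reaction: Cu⁺(aq) + Tl(s) → Cu(s) + Tl⁺(aq); Q = [Tl⁺]^1/[Cu⁺]^1.
From E = E° − (0.0592/n) log Q: log Q = (E° − E)·n/0.0592 = (+0.90 − (+0.823))·1/0.0592 = 1.3007.
So 1·log[Cu⁺] = 1·log(0.0376) − log Q = -1.4248 − (1.3007) = -2.7255; [Cu⁺] = 10^(-2.7255) ≈ 0.0019 M.

0.0019 M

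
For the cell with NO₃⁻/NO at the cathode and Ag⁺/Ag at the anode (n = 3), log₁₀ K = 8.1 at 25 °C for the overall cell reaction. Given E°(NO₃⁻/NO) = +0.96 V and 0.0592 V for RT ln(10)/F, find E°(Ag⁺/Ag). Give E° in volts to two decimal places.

E°cell = (0.0592/n)·log K = (0.0592/3)(8.1) = +0.160 V.
Since NO₃⁻/NO is the cathode and Ag⁺/Ag the anode, E°cell = E°(NO₃⁻/NO) − E°(Ag⁺/Ag).
So E°(Ag⁺/Ag) = E°(NO₃⁻/NO) − E°cell = (+0.96) − (+0.160) = +0.80 V.

+0.80 V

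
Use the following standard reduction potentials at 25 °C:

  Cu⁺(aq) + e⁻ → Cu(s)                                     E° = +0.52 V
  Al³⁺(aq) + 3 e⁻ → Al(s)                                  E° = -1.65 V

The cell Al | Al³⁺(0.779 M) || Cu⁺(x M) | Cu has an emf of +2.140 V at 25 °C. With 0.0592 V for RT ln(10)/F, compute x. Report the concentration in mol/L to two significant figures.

0.29 M

Cu⁺/Cu is the cathode, Al³⁺/Al the anode: E°cell = +2.17 V, n = 3.
Overall reaction: 3 Cu⁺(aq) + Al(s) → 3 Cu(s) + Al³⁺(aq); Q = [Al³⁺]^1/[Cu⁺]^3.
From E = E° − (0.0592/n) log Q: log Q = (E° − E)·n/0.0592 = (+2.17 − (+2.140))·3/0.0592 = 1.5203.
So 3·log[Cu⁺] = 1·log(0.779) − log Q = -0.1085 − (1.5203) = -1.6288; log[Cu⁺] = -1.6288 / 3 = -0.5429; [Cu⁺] = 10^(-0.5429) ≈ 0.29 M.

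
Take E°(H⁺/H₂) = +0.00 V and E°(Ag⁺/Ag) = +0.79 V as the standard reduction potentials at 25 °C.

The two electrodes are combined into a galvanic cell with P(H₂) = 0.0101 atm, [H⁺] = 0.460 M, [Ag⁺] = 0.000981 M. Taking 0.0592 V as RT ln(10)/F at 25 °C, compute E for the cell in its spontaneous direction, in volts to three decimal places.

Ag⁺/Ag is the cathode (higher E°), H⁺/H₂ the anode: E°cell = +0.79 − (+0.00) = +0.79 V, n = 2.
Overall: 2 Ag⁺(aq) + H₂(g) → 2 Ag(s) + 2 H⁺(aq)
Q = [H⁺]^2 / ([Ag⁺]^2·P(H₂)); log Q = 7.338.
E = E° − (0.0592/n) log Q = +0.79 − (0.0592/2)(7.338) = +0.573 V.

+0.573 V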